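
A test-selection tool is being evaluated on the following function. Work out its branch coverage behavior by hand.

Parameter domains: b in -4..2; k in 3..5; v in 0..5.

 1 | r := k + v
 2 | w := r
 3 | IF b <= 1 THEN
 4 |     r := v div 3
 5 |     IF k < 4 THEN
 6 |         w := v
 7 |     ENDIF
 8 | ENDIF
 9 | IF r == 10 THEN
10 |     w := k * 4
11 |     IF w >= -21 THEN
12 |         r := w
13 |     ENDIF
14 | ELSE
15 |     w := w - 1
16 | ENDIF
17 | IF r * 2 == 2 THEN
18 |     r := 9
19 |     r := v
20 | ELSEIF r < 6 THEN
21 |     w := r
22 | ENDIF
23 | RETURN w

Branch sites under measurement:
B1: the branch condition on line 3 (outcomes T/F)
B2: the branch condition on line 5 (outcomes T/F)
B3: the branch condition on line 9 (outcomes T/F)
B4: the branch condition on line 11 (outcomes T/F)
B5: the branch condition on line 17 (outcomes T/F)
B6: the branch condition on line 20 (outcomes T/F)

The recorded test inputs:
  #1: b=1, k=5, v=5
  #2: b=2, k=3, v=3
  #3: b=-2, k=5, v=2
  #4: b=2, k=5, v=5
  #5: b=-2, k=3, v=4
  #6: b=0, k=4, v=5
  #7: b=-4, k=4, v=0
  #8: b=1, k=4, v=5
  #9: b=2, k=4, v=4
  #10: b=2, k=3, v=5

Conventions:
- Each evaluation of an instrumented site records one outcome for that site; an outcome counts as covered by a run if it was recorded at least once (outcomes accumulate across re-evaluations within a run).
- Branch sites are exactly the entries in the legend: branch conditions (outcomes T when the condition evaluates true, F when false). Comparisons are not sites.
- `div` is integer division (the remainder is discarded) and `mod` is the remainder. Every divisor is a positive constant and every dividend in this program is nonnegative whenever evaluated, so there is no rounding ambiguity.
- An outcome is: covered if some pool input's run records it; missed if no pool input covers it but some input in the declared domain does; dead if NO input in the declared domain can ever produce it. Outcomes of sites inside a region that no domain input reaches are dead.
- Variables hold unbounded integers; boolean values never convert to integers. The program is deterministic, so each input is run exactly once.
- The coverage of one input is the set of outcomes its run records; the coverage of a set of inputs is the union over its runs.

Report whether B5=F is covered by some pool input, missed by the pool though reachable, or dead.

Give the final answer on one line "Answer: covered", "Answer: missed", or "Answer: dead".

B5=F is recorded by pool input(s) 2, 3, 4, 7, 9, 10 -> covered

Answer: covered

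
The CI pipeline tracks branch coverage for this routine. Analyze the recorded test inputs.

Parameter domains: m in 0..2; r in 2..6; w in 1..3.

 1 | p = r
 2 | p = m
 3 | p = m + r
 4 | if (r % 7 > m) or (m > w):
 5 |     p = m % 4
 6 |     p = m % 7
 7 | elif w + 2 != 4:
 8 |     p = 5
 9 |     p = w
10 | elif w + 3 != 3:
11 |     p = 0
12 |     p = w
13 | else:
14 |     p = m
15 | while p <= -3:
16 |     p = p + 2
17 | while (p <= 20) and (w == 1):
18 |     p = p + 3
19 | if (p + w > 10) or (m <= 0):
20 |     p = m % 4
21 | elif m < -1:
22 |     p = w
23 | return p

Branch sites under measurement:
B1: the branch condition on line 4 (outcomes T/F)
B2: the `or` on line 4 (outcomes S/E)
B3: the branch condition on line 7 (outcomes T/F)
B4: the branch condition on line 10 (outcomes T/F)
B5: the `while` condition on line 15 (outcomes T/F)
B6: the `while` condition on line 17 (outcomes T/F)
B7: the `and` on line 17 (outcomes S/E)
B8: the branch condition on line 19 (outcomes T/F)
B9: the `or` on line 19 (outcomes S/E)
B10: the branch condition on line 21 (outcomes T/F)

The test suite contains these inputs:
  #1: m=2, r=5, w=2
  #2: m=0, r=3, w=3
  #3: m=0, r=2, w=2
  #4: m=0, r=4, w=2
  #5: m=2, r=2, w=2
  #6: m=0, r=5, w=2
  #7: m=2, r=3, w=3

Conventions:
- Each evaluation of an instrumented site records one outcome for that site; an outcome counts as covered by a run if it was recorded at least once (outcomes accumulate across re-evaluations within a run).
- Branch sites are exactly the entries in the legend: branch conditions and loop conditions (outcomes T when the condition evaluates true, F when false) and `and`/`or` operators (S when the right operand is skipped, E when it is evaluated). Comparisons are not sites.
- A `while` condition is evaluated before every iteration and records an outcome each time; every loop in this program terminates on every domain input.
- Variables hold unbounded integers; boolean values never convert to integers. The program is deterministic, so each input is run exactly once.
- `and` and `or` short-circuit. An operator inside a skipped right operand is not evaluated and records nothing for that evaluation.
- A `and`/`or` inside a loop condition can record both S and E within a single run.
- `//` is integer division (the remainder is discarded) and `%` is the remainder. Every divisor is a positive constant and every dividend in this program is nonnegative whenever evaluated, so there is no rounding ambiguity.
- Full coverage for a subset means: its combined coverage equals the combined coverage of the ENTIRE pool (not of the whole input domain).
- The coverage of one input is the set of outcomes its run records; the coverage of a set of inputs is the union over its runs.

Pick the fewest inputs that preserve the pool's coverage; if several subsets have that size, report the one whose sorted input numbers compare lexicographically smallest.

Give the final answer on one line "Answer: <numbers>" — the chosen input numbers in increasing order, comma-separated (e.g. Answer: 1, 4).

test 1 (m=2, r=5, w=2) fires B2->S, B1->T, B5->F, B7->E, B6->F, B9->E, B8->F, B10->F; hits B1=T, B2=S, B5=F, B6=F, B7=E, B8=F, B9=E, B10=F
test 2 (m=0, r=3, w=3) fires B2->S, B1->T, B5->F, B7->E, B6->F, B9->E, B8->T; hits B1=T, B2=S, B5=F, B6=F, B7=E, B8=T, B9=E
test 3 (m=0, r=2, w=2) fires B2->S, B1->T, B5->F, B7->E, B6->F, B9->E, B8->T; hits B1=T, B2=S, B5=F, B6=F, B7=E, B8=T, B9=E
test 4 (m=0, r=4, w=2) fires B2->S, B1->T, B5->F, B7->E, B6->F, B9->E, B8->T; hits B1=T, B2=S, B5=F, B6=F, B7=E, B8=T, B9=E
test 5 (m=2, r=2, w=2) fires B2->E, B1->F, B3->F, B4->T, B5->F, B7->E, B6->F, B9->E, B8->F, B10->F; hits B1=F, B2=E, B3=F, B4=T, B5=F, B6=F, B7=E, B8=F, B9=E, B10=F
test 6 (m=0, r=5, w=2) fires B2->S, B1->T, B5->F, B7->E, B6->F, B9->E, B8->T; hits B1=T, B2=S, B5=F, B6=F, B7=E, B8=T, B9=E
test 7 (m=2, r=3, w=3) fires B2->S, B1->T, B5->F, B7->E, B6->F, B9->E, B8->F, B10->F; hits B1=T, B2=S, B5=F, B6=F, B7=E, B8=F, B9=E, B10=F
pool-wide coverage (13 outcomes): B1=T, B1=F, B2=S, B2=E, B3=F, B4=T, B5=F, B6=F, B7=E, B8=T, B8=F, B9=E, B10=F
no size-1 subset reaches all 13 outcomes (best union: 10/13)
the canonical winner is {2, 5}: size 2, full 13-outcome coverage, earliest index list among size-2 covers

Answer: 2, 5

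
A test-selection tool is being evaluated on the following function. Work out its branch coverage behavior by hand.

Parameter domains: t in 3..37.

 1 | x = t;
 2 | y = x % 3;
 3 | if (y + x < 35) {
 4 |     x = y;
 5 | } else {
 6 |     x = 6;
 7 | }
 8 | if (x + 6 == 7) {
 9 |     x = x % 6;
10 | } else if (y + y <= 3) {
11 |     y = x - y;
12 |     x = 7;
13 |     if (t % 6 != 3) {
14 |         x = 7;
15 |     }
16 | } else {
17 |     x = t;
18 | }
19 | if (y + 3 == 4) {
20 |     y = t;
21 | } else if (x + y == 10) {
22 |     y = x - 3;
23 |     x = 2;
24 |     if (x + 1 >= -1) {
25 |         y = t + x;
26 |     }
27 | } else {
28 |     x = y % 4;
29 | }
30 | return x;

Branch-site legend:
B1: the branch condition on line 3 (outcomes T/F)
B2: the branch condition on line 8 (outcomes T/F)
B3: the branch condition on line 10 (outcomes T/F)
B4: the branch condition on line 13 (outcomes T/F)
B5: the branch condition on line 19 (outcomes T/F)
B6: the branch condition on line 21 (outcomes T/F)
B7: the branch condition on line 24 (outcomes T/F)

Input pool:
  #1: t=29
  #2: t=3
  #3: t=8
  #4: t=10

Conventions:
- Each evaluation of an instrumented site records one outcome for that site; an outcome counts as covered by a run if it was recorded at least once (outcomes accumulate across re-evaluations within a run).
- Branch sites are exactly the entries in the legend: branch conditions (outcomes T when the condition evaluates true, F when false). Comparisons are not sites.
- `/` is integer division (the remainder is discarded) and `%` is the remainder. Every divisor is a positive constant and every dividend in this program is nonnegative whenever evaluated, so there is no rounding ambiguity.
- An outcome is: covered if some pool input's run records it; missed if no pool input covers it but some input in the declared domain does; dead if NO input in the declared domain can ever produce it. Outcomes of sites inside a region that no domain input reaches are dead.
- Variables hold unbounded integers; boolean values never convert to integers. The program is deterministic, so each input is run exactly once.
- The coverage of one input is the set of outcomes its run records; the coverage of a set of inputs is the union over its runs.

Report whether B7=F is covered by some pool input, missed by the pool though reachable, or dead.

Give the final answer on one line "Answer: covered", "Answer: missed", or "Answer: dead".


no pool input records B7=F
checking all 35 inputs in the declared domain: B7=F is never recorded -> dead
Answer: dead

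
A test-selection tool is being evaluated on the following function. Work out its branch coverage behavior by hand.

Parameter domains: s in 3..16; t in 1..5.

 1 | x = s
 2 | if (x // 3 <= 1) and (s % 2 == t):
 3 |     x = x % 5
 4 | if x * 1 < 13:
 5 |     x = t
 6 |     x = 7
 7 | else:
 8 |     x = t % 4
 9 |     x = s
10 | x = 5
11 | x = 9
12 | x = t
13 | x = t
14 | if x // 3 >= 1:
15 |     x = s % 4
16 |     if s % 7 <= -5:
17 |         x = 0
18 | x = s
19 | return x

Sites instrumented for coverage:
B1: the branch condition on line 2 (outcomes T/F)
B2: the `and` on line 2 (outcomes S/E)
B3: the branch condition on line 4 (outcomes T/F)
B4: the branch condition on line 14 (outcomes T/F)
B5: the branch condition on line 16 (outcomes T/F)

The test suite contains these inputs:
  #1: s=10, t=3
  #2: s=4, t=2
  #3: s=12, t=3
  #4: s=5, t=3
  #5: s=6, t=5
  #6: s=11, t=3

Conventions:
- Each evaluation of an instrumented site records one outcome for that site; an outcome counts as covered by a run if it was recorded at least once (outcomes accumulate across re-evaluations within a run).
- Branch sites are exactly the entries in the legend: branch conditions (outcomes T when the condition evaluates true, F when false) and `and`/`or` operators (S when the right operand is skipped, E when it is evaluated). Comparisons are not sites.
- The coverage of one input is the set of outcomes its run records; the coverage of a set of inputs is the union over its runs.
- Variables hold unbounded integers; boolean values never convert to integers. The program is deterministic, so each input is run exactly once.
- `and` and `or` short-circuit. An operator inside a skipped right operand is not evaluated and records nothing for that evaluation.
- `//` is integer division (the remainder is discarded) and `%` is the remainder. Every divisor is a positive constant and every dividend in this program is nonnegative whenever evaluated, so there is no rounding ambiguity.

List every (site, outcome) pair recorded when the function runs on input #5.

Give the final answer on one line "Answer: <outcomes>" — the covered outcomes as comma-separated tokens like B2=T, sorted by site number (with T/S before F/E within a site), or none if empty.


Simulating input #5 (s=6, t=5) step by step:
  B2->S, B1->F, B3->T, B4->T, B5->F
distinct outcomes covered: B1=F, B2=S, B3=T, B4=T, B5=F
Answer: B1=F, B2=S, B3=T, B4=T, B5=F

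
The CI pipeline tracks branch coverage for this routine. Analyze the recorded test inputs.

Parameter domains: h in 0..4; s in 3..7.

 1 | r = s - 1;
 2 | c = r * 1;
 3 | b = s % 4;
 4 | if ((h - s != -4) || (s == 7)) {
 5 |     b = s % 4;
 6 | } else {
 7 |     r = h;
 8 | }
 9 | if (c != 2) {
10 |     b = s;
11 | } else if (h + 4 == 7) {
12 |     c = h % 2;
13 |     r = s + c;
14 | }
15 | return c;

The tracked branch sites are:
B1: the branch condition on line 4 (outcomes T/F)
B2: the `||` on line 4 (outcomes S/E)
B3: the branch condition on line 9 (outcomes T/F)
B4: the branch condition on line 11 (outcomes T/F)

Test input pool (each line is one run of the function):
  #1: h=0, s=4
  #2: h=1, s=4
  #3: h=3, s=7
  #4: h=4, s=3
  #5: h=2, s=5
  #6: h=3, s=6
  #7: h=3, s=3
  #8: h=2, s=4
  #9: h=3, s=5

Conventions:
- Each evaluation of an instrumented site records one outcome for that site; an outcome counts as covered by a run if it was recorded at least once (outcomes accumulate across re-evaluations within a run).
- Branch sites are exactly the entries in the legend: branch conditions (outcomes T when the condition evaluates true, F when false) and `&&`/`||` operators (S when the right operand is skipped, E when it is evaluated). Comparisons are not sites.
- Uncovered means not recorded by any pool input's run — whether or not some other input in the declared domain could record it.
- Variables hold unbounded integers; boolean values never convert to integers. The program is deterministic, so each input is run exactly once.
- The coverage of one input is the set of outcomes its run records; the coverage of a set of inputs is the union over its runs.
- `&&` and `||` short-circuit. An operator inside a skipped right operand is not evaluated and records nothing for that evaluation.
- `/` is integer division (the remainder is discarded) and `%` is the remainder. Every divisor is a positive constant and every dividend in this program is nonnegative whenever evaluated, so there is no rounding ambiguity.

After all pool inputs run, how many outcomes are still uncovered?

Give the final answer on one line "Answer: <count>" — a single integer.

test 1 (h=0, s=4) fires B2->E, B1->F, B3->T; hits B1=F, B2=E, B3=T
test 2 (h=1, s=4) fires B2->S, B1->T, B3->T; hits B1=T, B2=S, B3=T
test 3 (h=3, s=7) fires B2->E, B1->T, B3->T; hits B1=T, B2=E, B3=T
test 4 (h=4, s=3) fires B2->S, B1->T, B3->F, B4->F; hits B1=T, B2=S, B3=F, B4=F
test 5 (h=2, s=5) fires B2->S, B1->T, B3->T; hits B1=T, B2=S, B3=T
test 6 (h=3, s=6) fires B2->S, B1->T, B3->T; hits B1=T, B2=S, B3=T
test 7 (h=3, s=3) fires B2->S, B1->T, B3->F, B4->T; hits B1=T, B2=S, B3=F, B4=T
test 8 (h=2, s=4) fires B2->S, B1->T, B3->T; hits B1=T, B2=S, B3=T
test 9 (h=3, s=5) fires B2->S, B1->T, B3->T; hits B1=T, B2=S, B3=T
union over the pool: B1=T, B1=F, B2=S, B2=E, B3=T, B3=F, B4=T, B4=F
uncovered (0 of 8): none

Answer: 0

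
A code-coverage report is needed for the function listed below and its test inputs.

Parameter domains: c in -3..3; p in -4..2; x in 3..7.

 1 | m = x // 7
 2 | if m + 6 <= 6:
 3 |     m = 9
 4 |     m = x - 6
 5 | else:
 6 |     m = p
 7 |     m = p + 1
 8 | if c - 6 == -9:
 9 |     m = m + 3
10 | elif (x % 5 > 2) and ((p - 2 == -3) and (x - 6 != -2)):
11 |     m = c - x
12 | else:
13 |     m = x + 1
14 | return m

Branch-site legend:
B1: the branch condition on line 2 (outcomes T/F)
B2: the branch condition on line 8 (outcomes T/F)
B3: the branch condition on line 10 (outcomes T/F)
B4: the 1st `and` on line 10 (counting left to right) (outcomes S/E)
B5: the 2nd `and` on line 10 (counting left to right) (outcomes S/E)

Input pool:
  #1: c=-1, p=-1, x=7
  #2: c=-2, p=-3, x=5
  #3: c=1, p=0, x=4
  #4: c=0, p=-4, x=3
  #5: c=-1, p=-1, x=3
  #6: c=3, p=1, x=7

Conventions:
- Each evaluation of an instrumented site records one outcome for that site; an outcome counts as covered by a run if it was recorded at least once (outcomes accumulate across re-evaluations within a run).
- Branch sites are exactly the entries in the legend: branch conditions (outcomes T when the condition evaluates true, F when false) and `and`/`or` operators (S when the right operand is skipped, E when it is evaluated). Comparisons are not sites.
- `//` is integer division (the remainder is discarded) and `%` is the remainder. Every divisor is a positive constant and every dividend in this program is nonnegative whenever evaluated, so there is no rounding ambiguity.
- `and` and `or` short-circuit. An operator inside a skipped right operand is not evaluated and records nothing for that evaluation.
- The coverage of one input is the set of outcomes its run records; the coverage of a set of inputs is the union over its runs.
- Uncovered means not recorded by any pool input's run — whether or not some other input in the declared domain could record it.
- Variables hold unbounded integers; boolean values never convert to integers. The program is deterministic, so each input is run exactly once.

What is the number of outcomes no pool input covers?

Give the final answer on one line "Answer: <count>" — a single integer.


input #1, c=-1, p=-1, x=7: events B1->F, B2->F, B4->S, B3->F; outcomes B1=F, B2=F, B3=F, B4=S
input #2, c=-2, p=-3, x=5: events B1->T, B2->F, B4->S, B3->F; outcomes B1=T, B2=F, B3=F, B4=S
input #3, c=1, p=0, x=4: events B1->T, B2->F, B4->E, B5->S, B3->F; outcomes B1=T, B2=F, B3=F, B4=E, B5=S
input #4, c=0, p=-4, x=3: events B1->T, B2->F, B4->E, B5->S, B3->F; outcomes B1=T, B2=F, B3=F, B4=E, B5=S
input #5, c=-1, p=-1, x=3: events B1->T, B2->F, B4->E, B5->E, B3->T; outcomes B1=T, B2=F, B3=T, B4=E, B5=E
input #6, c=3, p=1, x=7: events B1->F, B2->F, B4->S, B3->F; outcomes B1=F, B2=F, B3=F, B4=S
union over the pool: B1=T, B1=F, B2=F, B3=T, B3=F, B4=S, B4=E, B5=S, B5=E
uncovered (1 of 10): B2=T
Answer: 1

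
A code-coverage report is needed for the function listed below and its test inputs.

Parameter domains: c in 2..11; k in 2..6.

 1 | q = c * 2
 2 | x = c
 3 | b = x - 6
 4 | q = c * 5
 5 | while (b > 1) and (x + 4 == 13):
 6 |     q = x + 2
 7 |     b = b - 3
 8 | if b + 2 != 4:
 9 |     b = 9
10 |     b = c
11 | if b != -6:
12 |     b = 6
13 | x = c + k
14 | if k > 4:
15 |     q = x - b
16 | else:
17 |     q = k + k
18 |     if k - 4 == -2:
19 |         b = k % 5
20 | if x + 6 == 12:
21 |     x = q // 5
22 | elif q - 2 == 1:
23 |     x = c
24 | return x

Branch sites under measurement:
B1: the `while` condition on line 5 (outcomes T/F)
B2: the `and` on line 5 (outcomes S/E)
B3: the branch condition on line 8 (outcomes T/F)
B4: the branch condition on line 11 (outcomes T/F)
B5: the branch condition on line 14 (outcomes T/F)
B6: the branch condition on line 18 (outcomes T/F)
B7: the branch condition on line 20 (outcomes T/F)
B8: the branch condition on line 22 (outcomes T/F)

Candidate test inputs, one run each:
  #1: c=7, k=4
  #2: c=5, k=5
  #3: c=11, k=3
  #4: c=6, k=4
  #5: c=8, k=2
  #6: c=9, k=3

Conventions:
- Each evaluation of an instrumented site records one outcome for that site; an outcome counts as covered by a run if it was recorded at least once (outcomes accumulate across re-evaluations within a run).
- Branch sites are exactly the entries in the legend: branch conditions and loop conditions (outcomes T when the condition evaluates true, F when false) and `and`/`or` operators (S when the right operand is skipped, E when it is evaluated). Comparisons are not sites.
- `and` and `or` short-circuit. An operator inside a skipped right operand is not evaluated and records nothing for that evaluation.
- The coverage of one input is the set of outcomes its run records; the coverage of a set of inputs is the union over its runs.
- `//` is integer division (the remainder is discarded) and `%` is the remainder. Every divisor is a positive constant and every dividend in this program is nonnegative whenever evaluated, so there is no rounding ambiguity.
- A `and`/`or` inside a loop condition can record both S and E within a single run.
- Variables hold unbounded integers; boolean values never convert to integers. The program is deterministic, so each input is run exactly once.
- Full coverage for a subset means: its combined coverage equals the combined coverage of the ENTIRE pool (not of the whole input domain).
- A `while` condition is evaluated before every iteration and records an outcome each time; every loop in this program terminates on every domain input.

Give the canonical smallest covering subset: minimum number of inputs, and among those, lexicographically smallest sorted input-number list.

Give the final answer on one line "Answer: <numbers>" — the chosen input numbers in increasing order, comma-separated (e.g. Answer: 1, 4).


#1 (c=7, k=4) -> covered: B1=F, B2=S, B3=T, B4=T, B5=F, B6=F, B7=F, B8=F
#2 (c=5, k=5) -> covered: B1=F, B2=S, B3=T, B4=T, B5=T, B7=F, B8=F
#3 (c=11, k=3) -> covered: B1=F, B2=E, B3=T, B4=T, B5=F, B6=F, B7=F, B8=F
#4 (c=6, k=4) -> covered: B1=F, B2=S, B3=T, B4=T, B5=F, B6=F, B7=F, B8=F
#5 (c=8, k=2) -> covered: B1=F, B2=E, B3=F, B4=T, B5=F, B6=T, B7=F, B8=F
#6 (c=9, k=3) -> covered: B1=T, B1=F, B2=S, B2=E, B3=T, B4=T, B5=F, B6=F, B7=F, B8=F
union over all inputs: B1=T, B1=F, B2=S, B2=E, B3=T, B3=F, B4=T, B5=T, B5=F, B6=T, B6=F, B7=F, B8=F (13 outcomes)
size 1 is not enough: best union over all size-1 subsets is 10/13
size 2 is not enough: best union over all size-2 subsets is 12/13
inputs {2, 5, 6} (size 3) cover everything; no size-3 subset with a lexicographically smaller index list covers all 13
Answer: 2, 5, 6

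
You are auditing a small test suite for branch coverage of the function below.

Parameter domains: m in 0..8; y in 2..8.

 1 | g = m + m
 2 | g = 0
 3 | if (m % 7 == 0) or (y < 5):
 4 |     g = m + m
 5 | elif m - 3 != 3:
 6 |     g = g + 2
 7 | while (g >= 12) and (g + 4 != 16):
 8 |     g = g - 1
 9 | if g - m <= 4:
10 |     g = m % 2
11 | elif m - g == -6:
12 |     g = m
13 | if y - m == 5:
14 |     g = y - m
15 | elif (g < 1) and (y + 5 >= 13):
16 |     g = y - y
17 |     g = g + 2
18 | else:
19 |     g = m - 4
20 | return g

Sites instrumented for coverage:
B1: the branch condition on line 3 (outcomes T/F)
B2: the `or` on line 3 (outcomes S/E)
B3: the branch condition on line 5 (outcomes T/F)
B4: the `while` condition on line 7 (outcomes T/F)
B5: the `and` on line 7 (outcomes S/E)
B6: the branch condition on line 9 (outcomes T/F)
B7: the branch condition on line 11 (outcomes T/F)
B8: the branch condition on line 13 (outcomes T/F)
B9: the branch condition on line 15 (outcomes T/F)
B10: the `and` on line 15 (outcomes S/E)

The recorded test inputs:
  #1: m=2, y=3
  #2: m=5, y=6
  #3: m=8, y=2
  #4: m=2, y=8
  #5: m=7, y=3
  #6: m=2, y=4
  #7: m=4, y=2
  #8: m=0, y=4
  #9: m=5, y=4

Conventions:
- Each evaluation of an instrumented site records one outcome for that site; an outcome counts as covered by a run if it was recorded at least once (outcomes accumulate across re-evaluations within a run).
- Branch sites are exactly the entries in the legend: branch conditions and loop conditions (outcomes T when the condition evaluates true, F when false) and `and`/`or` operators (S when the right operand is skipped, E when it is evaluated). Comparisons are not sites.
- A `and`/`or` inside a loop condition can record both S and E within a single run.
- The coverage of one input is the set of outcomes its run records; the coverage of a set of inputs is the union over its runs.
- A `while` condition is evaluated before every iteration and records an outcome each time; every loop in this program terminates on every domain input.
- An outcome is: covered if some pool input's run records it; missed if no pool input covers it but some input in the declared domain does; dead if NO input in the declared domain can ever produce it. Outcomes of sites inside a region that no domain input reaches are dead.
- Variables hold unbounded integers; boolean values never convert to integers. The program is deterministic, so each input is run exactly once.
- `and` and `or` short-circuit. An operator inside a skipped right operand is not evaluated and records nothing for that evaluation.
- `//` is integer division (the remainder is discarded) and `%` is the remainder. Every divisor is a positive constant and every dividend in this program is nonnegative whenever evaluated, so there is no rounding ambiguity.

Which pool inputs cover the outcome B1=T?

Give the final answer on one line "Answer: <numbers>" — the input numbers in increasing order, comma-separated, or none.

input #1 (m=2, y=3): covers B1=T
input #2 (m=5, y=6): misses B1=T
input #3 (m=8, y=2): covers B1=T
input #4 (m=2, y=8): misses B1=T
input #5 (m=7, y=3): covers B1=T
input #6 (m=2, y=4): covers B1=T
input #7 (m=4, y=2): covers B1=T
input #8 (m=0, y=4): covers B1=T
input #9 (m=5, y=4): covers B1=T

Answer: 1, 3, 5, 6, 7, 8, 9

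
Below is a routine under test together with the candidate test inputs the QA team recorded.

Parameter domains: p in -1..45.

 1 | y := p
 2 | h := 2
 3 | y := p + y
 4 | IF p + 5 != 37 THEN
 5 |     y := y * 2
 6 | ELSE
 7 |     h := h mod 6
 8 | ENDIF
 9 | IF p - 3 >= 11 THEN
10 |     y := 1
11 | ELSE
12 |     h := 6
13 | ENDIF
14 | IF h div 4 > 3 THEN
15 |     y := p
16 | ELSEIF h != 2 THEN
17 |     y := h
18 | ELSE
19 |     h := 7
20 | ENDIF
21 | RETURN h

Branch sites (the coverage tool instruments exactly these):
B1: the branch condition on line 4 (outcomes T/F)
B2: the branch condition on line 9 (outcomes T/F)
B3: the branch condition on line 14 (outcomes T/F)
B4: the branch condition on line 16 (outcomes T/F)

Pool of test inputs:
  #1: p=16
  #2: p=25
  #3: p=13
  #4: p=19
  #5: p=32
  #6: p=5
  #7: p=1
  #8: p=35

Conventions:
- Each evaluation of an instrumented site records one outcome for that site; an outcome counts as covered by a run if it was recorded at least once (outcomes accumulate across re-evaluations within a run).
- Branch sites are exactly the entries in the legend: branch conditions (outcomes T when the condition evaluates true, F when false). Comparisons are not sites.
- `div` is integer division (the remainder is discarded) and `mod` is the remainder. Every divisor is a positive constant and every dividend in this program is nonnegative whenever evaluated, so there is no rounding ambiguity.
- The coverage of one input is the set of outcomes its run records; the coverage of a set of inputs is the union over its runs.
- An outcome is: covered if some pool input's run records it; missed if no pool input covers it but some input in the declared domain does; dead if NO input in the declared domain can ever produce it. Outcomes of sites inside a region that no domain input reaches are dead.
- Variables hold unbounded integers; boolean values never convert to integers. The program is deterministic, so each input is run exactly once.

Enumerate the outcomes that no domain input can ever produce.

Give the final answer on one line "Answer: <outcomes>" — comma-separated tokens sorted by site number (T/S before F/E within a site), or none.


checking every outcome against all 47 domain inputs:
  B3=T: unreachable across the whole domain -> dead
  reachable outcomes have witnesses, e.g. B1=T (e.g. p=-1), B1=F (e.g. p=32), B2=T (e.g. p=14), B2=F (e.g. p=-1)
Answer: B3=T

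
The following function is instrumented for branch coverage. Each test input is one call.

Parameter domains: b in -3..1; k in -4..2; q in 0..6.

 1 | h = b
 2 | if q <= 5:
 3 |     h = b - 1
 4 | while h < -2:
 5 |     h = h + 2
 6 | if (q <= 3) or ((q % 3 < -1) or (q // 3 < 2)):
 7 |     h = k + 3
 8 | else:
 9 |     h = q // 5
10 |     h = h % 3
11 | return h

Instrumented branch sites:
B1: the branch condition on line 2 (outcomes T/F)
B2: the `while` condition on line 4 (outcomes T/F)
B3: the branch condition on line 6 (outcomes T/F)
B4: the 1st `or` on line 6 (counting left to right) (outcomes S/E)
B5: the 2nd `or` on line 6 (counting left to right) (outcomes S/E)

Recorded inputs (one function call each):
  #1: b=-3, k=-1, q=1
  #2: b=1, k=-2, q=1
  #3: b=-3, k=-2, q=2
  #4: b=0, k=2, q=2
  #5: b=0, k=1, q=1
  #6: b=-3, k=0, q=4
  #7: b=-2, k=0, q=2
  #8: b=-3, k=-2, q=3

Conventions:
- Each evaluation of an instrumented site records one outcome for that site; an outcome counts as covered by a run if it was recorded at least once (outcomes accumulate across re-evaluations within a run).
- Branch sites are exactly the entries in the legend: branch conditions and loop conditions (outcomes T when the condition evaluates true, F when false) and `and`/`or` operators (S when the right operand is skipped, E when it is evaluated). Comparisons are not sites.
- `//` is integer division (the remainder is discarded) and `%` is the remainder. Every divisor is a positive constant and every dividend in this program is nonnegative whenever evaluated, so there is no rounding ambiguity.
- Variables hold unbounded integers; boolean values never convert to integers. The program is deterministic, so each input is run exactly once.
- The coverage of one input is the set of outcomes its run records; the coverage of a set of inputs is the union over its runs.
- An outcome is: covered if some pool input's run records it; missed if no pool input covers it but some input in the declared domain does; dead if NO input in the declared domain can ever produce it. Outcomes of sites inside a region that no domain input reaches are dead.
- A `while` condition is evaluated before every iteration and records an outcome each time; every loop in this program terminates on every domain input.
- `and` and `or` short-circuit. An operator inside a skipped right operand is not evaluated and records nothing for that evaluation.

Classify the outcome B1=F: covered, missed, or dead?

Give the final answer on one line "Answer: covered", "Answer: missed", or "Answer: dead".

no pool input records B1=F
but domain input (b=-3, k=-4, q=6) does record it -> reachable, so missed

Answer: missed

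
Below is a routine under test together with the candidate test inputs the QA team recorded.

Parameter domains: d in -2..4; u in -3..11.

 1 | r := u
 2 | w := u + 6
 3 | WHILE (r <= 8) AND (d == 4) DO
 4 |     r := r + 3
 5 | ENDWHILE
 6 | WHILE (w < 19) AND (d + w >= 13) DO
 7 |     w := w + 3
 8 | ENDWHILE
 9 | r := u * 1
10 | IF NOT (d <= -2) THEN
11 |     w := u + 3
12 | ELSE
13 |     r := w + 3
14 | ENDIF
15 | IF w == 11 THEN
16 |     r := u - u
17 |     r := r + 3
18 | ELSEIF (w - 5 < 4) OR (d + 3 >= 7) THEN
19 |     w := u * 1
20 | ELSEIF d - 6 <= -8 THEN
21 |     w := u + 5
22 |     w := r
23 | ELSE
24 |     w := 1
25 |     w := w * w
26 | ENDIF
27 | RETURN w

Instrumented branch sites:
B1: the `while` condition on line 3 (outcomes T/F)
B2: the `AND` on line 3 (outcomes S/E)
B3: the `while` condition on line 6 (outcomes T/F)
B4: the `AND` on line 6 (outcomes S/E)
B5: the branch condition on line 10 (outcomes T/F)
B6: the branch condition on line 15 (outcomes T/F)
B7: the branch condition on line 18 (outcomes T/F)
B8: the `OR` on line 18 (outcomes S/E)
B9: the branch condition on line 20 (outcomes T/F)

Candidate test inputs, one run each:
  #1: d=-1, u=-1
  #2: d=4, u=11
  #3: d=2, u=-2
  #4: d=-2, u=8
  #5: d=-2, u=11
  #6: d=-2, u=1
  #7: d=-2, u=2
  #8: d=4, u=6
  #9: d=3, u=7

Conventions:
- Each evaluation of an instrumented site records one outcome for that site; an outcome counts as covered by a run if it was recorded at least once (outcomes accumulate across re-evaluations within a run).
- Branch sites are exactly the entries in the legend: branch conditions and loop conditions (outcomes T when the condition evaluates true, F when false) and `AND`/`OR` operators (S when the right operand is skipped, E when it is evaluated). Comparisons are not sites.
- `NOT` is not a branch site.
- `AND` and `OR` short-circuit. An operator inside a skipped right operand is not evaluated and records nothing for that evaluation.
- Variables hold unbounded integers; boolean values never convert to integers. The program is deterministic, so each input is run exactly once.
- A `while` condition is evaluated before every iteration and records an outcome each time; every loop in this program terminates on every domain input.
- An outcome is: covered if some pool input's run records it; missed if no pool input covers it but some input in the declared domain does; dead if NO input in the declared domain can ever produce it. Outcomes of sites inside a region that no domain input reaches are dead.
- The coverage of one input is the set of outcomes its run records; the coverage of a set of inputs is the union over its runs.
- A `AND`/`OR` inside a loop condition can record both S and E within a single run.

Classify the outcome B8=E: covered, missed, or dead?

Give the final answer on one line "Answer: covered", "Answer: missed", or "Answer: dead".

B8=E is recorded by pool input(s) 2, 4, 5, 8, 9 -> covered

Answer: covered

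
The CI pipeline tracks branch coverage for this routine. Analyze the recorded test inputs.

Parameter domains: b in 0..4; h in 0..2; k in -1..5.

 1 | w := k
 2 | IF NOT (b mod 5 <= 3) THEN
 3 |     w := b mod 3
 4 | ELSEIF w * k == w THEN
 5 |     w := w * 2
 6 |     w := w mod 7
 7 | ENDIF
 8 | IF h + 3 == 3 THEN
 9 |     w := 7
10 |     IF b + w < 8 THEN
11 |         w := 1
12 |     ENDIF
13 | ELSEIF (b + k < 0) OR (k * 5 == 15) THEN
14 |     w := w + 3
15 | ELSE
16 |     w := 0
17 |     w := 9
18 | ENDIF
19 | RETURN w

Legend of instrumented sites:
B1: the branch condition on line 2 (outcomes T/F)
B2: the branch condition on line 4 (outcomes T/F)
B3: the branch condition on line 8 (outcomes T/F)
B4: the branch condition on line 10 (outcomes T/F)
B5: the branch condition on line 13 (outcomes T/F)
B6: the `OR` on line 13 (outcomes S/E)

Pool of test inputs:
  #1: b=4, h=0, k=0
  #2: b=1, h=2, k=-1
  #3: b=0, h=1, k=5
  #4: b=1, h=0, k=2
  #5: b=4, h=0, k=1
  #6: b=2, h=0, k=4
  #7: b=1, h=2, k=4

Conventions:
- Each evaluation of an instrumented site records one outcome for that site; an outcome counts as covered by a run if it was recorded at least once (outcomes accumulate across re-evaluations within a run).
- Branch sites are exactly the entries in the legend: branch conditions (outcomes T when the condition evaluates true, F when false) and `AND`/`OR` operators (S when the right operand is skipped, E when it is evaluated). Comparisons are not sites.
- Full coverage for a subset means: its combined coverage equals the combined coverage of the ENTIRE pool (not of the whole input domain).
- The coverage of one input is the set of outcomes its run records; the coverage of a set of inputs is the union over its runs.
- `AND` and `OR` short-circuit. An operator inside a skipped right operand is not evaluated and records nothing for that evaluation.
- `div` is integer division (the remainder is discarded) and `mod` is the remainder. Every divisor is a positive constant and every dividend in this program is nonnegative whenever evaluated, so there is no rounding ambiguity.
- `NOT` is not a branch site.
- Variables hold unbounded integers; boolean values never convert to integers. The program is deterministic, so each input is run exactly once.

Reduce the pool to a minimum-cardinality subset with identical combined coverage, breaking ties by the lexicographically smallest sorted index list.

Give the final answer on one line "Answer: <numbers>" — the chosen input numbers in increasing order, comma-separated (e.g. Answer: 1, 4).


input #1 (b=4, h=0, k=0): covers B1=T, B3=T, B4=F
input #2 (b=1, h=2, k=-1): covers B1=F, B2=F, B3=F, B5=F, B6=E
input #3 (b=0, h=1, k=5): covers B1=F, B2=F, B3=F, B5=F, B6=E
input #4 (b=1, h=0, k=2): covers B1=F, B2=F, B3=T, B4=F
input #5 (b=4, h=0, k=1): covers B1=T, B3=T, B4=F
input #6 (b=2, h=0, k=4): covers B1=F, B2=F, B3=T, B4=F
input #7 (b=1, h=2, k=4): covers B1=F, B2=F, B3=F, B5=F, B6=E
the full pool covers 8 outcomes: B1=T, B1=F, B2=F, B3=T, B3=F, B4=F, B5=F, B6=E
checked all size-1 subsets: none covers 8 outcomes (max 5/8)
at size 2, {1, 2} reaches all 8 outcomes; every lexicographically earlier size-2 subset fails
Answer: 1, 2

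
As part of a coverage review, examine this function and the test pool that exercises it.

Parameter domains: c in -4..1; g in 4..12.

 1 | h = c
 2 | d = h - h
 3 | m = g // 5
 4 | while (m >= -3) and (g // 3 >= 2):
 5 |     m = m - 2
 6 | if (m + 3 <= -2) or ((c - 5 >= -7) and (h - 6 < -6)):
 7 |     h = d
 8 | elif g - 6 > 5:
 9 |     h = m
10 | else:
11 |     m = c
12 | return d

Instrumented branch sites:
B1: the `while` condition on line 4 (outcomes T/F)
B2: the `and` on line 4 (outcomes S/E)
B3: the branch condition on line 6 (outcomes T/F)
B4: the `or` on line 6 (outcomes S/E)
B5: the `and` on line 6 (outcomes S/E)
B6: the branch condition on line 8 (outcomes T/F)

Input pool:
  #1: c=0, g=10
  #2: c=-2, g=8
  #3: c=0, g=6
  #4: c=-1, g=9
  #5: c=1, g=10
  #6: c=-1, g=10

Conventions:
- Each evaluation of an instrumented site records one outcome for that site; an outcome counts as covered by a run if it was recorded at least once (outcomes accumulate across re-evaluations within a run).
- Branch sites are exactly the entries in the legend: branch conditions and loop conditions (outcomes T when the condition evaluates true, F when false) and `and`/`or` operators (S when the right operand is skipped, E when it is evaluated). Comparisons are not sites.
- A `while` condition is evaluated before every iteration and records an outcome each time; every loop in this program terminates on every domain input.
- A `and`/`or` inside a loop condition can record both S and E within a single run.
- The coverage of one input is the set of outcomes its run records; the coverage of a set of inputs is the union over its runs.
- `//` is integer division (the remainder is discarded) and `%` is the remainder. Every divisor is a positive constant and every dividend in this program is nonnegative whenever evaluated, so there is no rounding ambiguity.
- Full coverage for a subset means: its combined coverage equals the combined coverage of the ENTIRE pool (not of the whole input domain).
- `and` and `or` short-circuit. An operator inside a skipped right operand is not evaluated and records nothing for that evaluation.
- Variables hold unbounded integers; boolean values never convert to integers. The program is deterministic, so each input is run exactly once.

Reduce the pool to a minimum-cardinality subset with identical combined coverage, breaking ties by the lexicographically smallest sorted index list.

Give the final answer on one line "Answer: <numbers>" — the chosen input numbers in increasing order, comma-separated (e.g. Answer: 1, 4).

test 1 (c=0, g=10) hits B1=T, B1=F, B2=S, B2=E, B3=F, B4=E, B5=E, B6=F
test 2 (c=-2, g=8) hits B1=T, B1=F, B2=S, B2=E, B3=T, B4=S
test 3 (c=0, g=6) hits B1=T, B1=F, B2=S, B2=E, B3=T, B4=S
test 4 (c=-1, g=9) hits B1=T, B1=F, B2=S, B2=E, B3=T, B4=S
test 5 (c=1, g=10) hits B1=T, B1=F, B2=S, B2=E, B3=F, B4=E, B5=E, B6=F
test 6 (c=-1, g=10) hits B1=T, B1=F, B2=S, B2=E, B3=T, B4=E, B5=E
union over all inputs: B1=T, B1=F, B2=S, B2=E, B3=T, B3=F, B4=S, B4=E, B5=E, B6=F (10 outcomes)
every size-1 subset falls short of the 10 outcomes (best: 8/10)
inputs {1, 2} (size 2) cover everything; no size-2 subset with a lexicographically smaller index list covers all 10

Answer: 1, 2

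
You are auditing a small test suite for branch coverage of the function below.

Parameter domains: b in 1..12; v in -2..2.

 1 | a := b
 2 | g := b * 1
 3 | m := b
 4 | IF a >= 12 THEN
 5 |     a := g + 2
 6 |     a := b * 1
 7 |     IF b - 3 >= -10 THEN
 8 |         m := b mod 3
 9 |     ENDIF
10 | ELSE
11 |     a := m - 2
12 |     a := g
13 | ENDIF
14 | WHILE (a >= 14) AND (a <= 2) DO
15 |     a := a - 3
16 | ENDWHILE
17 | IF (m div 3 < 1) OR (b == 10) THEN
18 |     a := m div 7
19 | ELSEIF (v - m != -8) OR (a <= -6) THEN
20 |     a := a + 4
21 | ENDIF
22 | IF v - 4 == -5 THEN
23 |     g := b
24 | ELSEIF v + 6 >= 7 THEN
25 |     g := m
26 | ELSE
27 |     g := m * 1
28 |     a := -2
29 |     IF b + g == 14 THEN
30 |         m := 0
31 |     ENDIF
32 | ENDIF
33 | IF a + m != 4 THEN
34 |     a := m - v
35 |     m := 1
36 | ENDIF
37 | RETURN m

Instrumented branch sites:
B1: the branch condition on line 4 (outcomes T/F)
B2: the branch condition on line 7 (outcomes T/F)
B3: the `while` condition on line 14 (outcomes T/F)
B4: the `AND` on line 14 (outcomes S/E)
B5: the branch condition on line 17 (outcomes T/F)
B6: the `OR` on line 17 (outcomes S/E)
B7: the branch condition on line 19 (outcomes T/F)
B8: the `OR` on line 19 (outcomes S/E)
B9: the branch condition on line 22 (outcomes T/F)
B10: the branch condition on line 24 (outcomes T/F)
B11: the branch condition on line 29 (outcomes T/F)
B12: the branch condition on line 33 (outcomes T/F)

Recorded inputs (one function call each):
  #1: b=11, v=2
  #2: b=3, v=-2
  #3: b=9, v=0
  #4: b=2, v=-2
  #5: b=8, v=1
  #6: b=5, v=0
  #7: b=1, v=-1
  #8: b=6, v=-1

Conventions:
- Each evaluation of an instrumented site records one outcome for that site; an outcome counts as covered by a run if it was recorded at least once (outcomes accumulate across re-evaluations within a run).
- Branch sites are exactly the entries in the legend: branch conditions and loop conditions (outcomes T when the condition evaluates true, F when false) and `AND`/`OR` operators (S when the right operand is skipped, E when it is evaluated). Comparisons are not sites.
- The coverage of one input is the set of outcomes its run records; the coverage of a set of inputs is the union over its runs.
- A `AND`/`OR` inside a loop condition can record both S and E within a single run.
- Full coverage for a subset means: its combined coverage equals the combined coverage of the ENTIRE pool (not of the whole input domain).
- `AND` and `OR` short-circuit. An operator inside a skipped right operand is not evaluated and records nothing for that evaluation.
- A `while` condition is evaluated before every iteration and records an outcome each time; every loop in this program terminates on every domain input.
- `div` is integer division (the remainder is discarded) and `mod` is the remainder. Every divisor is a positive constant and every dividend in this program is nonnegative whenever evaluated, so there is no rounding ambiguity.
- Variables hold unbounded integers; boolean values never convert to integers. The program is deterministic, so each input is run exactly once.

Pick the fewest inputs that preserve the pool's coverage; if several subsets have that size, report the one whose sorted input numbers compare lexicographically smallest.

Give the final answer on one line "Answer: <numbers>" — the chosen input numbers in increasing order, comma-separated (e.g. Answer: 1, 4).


run #1 (b=11, v=2) runs B1->F, B4->S, B3->F, B6->E, B5->F, B8->S, B7->T, B9->F, B10->T, B12->T; records B1=F, B3=F, B4=S, B5=F, B6=E, B7=T, B8=S, B9=F, B10=T, B12=T
run #2 (b=3, v=-2) runs B1->F, B4->S, B3->F, B6->E, B5->F, B8->S, B7->T, B9->F, B10->F, B11->F, B12->T; records B1=F, B3=F, B4=S, B5=F, B6=E, B7=T, B8=S, B9=F, B10=F, B11=F, B12=T
run #3 (b=9, v=0) runs B1->F, B4->S, B3->F, B6->E, B5->F, B8->S, B7->T, B9->F, B10->F, B11->F, B12->T; records B1=F, B3=F, B4=S, B5=F, B6=E, B7=T, B8=S, B9=F, B10=F, B11=F, B12=T
run #4 (b=2, v=-2) runs B1->F, B4->S, B3->F, B6->S, B5->T, B9->F, B10->F, B11->F, B12->T; records B1=F, B3=F, B4=S, B5=T, B6=S, B9=F, B10=F, B11=F, B12=T
run #5 (b=8, v=1) runs B1->F, B4->S, B3->F, B6->E, B5->F, B8->S, B7->T, B9->F, B10->T, B12->T; records B1=F, B3=F, B4=S, B5=F, B6=E, B7=T, B8=S, B9=F, B10=T, B12=T
run #6 (b=5, v=0) runs B1->F, B4->S, B3->F, B6->E, B5->F, B8->S, B7->T, B9->F, B10->F, B11->F, B12->T; records B1=F, B3=F, B4=S, B5=F, B6=E, B7=T, B8=S, B9=F, B10=F, B11=F, B12=T
run #7 (b=1, v=-1) runs B1->F, B4->S, B3->F, B6->S, B5->T, B9->T, B12->T; records B1=F, B3=F, B4=S, B5=T, B6=S, B9=T, B12=T
run #8 (b=6, v=-1) runs B1->F, B4->S, B3->F, B6->E, B5->F, B8->S, B7->T, B9->T, B12->T; records B1=F, B3=F, B4=S, B5=F, B6=E, B7=T, B8=S, B9=T, B12=T
together the pool reaches 15 outcomes: B1=F, B3=F, B4=S, B5=T, B5=F, B6=S, B6=E, B7=T, B8=S, B9=T, B9=F, B10=T, B10=F, B11=F, B12=T
no size-1 subset reaches all 15 outcomes (best union: 11/15)
no size-2 subset reaches all 15 outcomes (best union: 14/15)
size 3: inputs {1, 2, 7} cover all 15 outcomes, and no lexicographically smaller subset of this size does
Answer: 1, 2, 7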